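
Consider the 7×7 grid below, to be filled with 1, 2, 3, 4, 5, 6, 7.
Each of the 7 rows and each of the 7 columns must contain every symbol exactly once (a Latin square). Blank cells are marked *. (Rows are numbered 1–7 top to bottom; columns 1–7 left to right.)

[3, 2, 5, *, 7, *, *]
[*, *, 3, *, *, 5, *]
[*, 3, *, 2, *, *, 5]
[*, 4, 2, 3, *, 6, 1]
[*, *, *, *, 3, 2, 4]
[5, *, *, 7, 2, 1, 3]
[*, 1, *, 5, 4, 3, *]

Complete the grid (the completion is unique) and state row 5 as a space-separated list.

Row 1, column 6: row 1 has {2, 3, 5, 7} and column 6 has {1, 2, 3, 5, 6}, leaving only 4.
Row 1, column 7: row 1 has {2, 3, 4, 5, 7} and column 7 has {1, 3, 4, 5}, leaving only 6.
Row 1, column 4: row 1 has {2, 3, 4, 5, 6, 7} and column 4 has {2, 3, 5, 7}, leaving only 1.
Row 5, column 4: row 5 has {2, 3, 4} and column 4 has {1, 2, 3, 5, 7}, leaving only 6.
Row 2, column 4: row 2 has {3, 5} and column 4 has {1, 2, 3, 5, 6, 7}, leaving only 4.
Row 3, column 6: row 3 has {2, 3, 5} and column 6 has {1, 2, 3, 4, 5, 6}, leaving only 7.
Row 4, column 1: row 4 has {1, 2, 3, 4, 6} and column 1 has {3, 5}, leaving only 7.
Row 5, column 1: row 5 has {2, 3, 4, 6} and column 1 has {3, 5, 7}, leaving only 1.
Row 5, column 3: row 5 has {1, 2, 3, 4, 6} and column 3 has {2, 3, 5}, leaving only 7.
Row 5, column 2: row 5 has {1, 2, 3, 4, 6, 7} and column 2 has {1, 2, 3, 4}, leaving only 5.
So row 5 reads: 1 5 7 6 3 2 4.

1 5 7 6 3 2 4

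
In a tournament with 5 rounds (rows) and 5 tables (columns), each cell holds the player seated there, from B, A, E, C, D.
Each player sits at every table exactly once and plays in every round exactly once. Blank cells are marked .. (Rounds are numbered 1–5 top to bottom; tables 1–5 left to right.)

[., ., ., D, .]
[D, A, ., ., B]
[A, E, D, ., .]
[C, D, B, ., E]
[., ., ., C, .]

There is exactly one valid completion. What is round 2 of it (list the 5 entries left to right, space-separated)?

Round 2, table 4: round 2 has {B, A, D} and table 4 has {C, D}, leaving only E.
Round 2, table 3: round 2 has {B, A, E, D} and table 3 has {B, D}, leaving only C.
So round 2 reads: D A C E B.

D A C E B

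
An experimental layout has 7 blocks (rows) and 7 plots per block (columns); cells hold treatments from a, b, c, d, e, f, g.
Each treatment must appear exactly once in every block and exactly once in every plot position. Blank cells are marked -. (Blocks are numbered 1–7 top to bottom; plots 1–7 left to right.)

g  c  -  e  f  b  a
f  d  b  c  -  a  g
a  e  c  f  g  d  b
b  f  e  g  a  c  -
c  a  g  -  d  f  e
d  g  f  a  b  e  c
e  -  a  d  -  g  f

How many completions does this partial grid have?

Block 1, plot 3: eliminating its block and plot leaves {d}.
Block 2, plot 5: eliminating its block and plot leaves {e}.
Block 4, plot 7: eliminating its block and plot leaves {d}.
Block 5, plot 4: eliminating its block and plot leaves {b}.
Block 7, plot 2: eliminating its block and plot leaves {b}.
Block 7, plot 5: eliminating its block and plot leaves {c}.
Only one assignment across all blanks avoids any block or plot repeat, giving 1 completion.

1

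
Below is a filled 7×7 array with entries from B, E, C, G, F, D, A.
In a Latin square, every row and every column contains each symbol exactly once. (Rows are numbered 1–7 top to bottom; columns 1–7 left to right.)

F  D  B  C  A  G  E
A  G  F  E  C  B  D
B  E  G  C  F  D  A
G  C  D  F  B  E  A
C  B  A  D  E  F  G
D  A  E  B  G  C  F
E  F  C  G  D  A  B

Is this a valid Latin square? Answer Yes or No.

Every row is a permutation, but column 7 contains A twice (at rows 3 and 4).

No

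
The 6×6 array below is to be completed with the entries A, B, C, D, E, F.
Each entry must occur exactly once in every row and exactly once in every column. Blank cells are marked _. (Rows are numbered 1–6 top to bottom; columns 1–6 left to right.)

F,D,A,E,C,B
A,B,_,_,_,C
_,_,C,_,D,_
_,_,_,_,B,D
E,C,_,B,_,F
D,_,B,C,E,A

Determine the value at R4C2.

E

Row 2, column 5: row 2 has {A, B, C} and column 5 has {B, C, D, E}, leaving only F.
Row 2, column 4: row 2 has {A, B, C, F} and column 4 has {B, C, E}, leaving only D.
Row 2, column 3: row 2 has {A, B, C, D, F} and column 3 has {A, B, C}, leaving only E.
Row 3, column 1: row 3 has {C, D} and column 1 has {A, D, E, F}, leaving only B.
Row 3, column 6: row 3 has {B, C, D} and column 6 has {A, B, C, D, F}, leaving only E.
Row 4, column 1: row 4 has {B, D} and column 1 has {A, B, D, E, F}, leaving only C.
Row 4, column 3: row 4 has {B, C, D} and column 3 has {A, B, C, E}, leaving only F.
Row 4, column 4: row 4 has {B, C, D, F} and column 4 has {B, C, D, E}, leaving only A.
Row 4 already has {A, B, C, D, F} and column 2 already has {B, C, D}, so row 4, column 2 must be E.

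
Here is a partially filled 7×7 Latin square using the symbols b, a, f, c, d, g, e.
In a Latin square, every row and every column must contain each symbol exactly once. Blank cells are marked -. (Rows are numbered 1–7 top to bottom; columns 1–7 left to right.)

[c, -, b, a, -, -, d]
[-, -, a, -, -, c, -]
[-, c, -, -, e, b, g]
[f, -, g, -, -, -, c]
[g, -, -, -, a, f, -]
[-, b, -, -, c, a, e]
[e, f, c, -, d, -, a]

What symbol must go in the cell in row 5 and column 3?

Row 4, column 5: row 4 has {f, c, g} and column 5 has {a, c, d, e}, leaving only b.
Row 5, column 7: row 5 has {a, f, g} and column 7 has {a, c, d, g, e}, leaving only b.
Row 2, column 7: row 2 has {a, c} and column 7 has {b, a, c, d, g, e}, leaving only f.
Row 2, column 5: row 2 has {a, f, c} and column 5 has {b, a, c, d, e}, leaving only g.
Row 1, column 5: row 1 has {b, a, c, d} and column 5 has {b, a, c, d, g, e}, leaving only f.
Row 6, column 1: row 6 has {b, a, c, e} and column 1 has {f, c, g, e}, leaving only d.
Row 2, column 1: row 2 has {a, f, c, g} and column 1 has {f, c, d, g, e}, leaving only b.
Row 3, column 1: row 3 has {b, c, g, e} and column 1 has {b, f, c, d, g, e}, leaving only a.
Row 6, column 3: row 6 has {b, a, c, d, e} and column 3 has {b, a, c, g}, leaving only f.
Row 3, column 3: row 3 has {b, a, c, g, e} and column 3 has {b, a, f, c, g}, leaving only d.
Row 5 already has {b, a, f, g} and column 3 already has {b, a, f, c, d, g}, so row 5, column 3 must be e.

e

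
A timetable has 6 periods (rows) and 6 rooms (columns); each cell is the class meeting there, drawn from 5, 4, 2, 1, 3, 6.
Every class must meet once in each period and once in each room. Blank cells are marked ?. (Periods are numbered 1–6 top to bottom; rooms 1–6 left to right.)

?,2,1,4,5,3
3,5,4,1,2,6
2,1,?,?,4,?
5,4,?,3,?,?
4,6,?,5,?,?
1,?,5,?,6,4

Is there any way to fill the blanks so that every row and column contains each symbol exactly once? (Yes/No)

No period or room among the givens repeats a symbol, and propagating forced cells runs into no contradiction.
One valid completion exists (for instance, 6 2 1 4 5 3 / 3 5 4 1 2 6 / 2 1 3 6 4 5 / 5 4 6 3 1 2 / 4 6 2 5 3 1 / 1 3 5 2 6 4).

Yes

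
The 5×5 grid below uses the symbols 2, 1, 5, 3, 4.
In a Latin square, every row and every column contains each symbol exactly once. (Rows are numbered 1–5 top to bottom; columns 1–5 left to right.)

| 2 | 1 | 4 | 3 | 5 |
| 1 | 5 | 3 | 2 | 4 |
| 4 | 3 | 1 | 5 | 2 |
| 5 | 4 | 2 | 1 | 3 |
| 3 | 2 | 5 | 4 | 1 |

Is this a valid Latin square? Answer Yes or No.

Each row is a permutation of the 5 symbols, and so is each column.

Yes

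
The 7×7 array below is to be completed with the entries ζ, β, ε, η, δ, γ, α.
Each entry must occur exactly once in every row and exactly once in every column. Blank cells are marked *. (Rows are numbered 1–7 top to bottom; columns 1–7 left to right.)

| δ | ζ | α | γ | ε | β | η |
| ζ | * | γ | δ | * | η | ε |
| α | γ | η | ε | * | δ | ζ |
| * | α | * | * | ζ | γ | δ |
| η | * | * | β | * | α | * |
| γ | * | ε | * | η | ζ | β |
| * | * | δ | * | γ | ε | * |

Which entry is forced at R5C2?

ε

Row 2, column 2: row 2 has {ζ, ε, η, δ, γ} and column 2 has {ζ, γ, α}, leaving only β.
Row 2, column 5: row 2 has {ζ, β, ε, η, δ, γ} and column 5 has {ζ, ε, η, γ}, leaving only α.
Row 3, column 5: row 3 has {ζ, ε, η, δ, γ, α} and column 5 has {ζ, ε, η, γ, α}, leaving only β.
Row 4, column 3: row 4 has {ζ, δ, γ, α} and column 3 has {ε, η, δ, γ, α}, leaving only β.
Row 4, column 1: row 4 has {ζ, β, δ, γ, α} and column 1 has {ζ, η, δ, γ, α}, leaving only ε.
Row 4, column 4: row 4 has {ζ, β, ε, δ, γ, α} and column 4 has {β, ε, δ, γ}, leaving only η.
Row 5, column 3: row 5 has {β, η, α} and column 3 has {β, ε, η, δ, γ, α}, leaving only ζ.
Row 5, column 5: row 5 has {ζ, β, η, α} and column 5 has {ζ, β, ε, η, γ, α}, leaving only δ.
Row 5 already has {ζ, β, η, δ, α} and column 2 already has {ζ, β, γ, α}, so row 5, column 2 must be ε.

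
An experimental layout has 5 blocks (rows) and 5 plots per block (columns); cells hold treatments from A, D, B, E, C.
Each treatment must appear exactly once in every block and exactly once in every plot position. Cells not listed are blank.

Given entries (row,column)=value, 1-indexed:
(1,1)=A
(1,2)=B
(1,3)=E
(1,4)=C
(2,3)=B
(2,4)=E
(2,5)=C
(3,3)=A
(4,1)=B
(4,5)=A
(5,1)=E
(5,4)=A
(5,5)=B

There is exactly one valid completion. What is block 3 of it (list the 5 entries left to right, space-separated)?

C D A B E

Block 1, plot 5: block 1 has {A, B, E, C} and plot 5 has {A, B, C}, leaving only D.
Block 3, plot 5: block 3 has {A} and plot 5 has {A, D, B, C}, leaving only E.
Block 2, plot 1: block 2 has {B, E, C} and plot 1 has {A, B, E}, leaving only D.
Block 3, plot 1: block 3 has {A, E} and plot 1 has {A, D, B, E}, leaving only C.
Block 3, plot 2: block 3 has {A, E, C} and plot 2 has {B}, leaving only D.
Block 3, plot 4: block 3 has {A, D, E, C} and plot 4 has {A, E, C}, leaving only B.
So block 3 reads: C D A B E.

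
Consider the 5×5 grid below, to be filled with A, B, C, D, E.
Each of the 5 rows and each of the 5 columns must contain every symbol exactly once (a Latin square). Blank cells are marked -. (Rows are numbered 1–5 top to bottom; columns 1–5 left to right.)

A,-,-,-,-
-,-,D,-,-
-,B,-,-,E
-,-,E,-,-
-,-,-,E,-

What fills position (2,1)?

Row 2, column 1 is narrowed to {B, C, E}.
If it were B, propagating the remaining blanks reaches a contradiction.
If it were C, then row 5, column 1 would be left with no valid symbol.
So row 2, column 1 must be E.

E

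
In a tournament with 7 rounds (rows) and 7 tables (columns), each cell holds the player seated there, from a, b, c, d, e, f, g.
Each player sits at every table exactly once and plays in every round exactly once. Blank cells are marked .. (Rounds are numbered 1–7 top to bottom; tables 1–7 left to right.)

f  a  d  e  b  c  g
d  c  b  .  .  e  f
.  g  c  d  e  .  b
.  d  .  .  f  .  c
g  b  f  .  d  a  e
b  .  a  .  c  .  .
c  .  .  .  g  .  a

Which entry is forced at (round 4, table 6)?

b

Round 2, table 5: round 2 has {b, c, d, e, f} and table 5 has {b, c, d, e, f, g}, leaving only a.
Round 2, table 4: round 2 has {a, b, c, d, e, f} and table 4 has {d, e}, leaving only g.
Round 3, table 1: round 3 has {b, c, d, e, g} and table 1 has {b, c, d, f, g}, leaving only a.
Round 3, table 6: round 3 has {a, b, c, d, e, g} and table 6 has {a, c, e}, leaving only f.
Round 4, table 1: round 4 has {c, d, f} and table 1 has {a, b, c, d, f, g}, leaving only e.
Round 4, table 3: round 4 has {c, d, e, f} and table 3 has {a, b, c, d, f}, leaving only g.
Round 4 already has {c, d, e, f, g} and table 6 already has {a, c, e, f}, so round 4, table 6 must be b.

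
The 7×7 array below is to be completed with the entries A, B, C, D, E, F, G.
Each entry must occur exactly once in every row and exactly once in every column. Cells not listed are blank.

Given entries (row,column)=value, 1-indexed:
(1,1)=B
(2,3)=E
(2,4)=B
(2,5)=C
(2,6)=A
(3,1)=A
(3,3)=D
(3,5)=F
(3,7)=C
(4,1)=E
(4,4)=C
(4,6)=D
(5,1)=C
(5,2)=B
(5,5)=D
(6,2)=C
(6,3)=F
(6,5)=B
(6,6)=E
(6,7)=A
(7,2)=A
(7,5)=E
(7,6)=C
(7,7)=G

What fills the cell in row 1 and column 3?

Row 7, column 3: row 7 has {A, C, E, G} and column 3 has {D, E, F}, leaving only B.
Row 1, column 3 is narrowed to {A, C, G}.
If it were A, then row 5, column 3 would be left with no valid symbol.
If it were G, then row 5, column 3 would be left with no valid symbol.
So row 1, column 3 must be C.

C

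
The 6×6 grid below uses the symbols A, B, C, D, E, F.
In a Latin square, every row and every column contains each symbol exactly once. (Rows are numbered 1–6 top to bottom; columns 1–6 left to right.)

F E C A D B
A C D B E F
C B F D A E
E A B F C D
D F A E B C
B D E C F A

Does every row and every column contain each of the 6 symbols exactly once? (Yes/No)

Yes

Each row is a permutation of the 6 symbols, and so is each column.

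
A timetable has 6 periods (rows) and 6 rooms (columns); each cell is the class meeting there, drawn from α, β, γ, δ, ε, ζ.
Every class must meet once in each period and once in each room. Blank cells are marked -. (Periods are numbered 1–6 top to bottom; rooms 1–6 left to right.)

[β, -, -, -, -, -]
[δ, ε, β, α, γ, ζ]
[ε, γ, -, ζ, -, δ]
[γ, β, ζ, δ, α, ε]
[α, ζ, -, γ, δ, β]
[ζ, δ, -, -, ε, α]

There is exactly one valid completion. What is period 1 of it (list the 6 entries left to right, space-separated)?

β α δ ε ζ γ

Period 1, room 2: period 1 has {β} and room 2 has {β, γ, δ, ε, ζ}, leaving only α.
Period 1, room 4: period 1 has {α, β} and room 4 has {α, γ, δ, ζ}, leaving only ε.
Period 1, room 5: period 1 has {α, β, ε} and room 5 has {α, γ, δ, ε}, leaving only ζ.
Period 1, room 6: period 1 has {α, β, ε, ζ} and room 6 has {α, β, δ, ε, ζ}, leaving only γ.
Period 1, room 3: period 1 has {α, β, γ, ε, ζ} and room 3 has {β, ζ}, leaving only δ.
So period 1 reads: β α δ ε ζ γ.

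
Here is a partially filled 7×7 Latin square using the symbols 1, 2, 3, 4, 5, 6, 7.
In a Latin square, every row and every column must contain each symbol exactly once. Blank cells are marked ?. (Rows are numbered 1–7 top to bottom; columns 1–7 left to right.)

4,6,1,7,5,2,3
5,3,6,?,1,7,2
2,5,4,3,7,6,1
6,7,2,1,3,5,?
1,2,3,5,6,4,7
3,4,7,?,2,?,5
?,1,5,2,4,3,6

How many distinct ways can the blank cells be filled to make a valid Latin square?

1

Row 2, column 4: eliminating its row and column leaves {4}.
Row 4, column 7: eliminating its row and column leaves {4}.
Row 6, column 4: eliminating its row and column leaves {6}.
Row 6, column 6: eliminating its row and column leaves {1}.
Row 7, column 1: eliminating its row and column leaves {7}.
Only one assignment across all blanks avoids any row or column repeat, giving 1 completion.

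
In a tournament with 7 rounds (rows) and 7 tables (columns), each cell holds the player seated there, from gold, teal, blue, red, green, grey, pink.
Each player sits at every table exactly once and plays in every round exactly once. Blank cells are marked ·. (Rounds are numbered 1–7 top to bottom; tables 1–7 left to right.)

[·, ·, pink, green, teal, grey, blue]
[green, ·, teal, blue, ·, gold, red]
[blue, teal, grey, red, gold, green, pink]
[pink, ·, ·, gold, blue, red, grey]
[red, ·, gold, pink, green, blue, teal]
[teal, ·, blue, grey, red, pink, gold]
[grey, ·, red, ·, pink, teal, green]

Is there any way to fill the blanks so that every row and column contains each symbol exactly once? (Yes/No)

Round 7, table 4: round 7 together with table 4 already contain {gold, teal, blue, red, green, grey, pink} — every symbol — so nothing can go there. The grid has no valid completion.

No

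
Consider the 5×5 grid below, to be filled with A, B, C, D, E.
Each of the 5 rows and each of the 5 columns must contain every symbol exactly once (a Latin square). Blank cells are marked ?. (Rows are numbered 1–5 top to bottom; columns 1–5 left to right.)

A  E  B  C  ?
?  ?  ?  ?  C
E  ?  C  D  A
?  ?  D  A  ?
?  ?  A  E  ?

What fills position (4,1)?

B

Row 1, column 5: row 1 has {A, B, C, E} and column 5 has {A, C}, leaving only D.
Row 2, column 3: row 2 has {C} and column 3 has {A, B, C, D}, leaving only E.
Row 2, column 4: row 2 has {C, E} and column 4 has {A, C, D, E}, leaving only B.
Row 2, column 1: row 2 has {B, C, E} and column 1 has {A, E}, leaving only D.
Row 2, column 2: row 2 has {B, C, D, E} and column 2 has {E}, leaving only A.
Row 3, column 2: row 3 has {A, C, D, E} and column 2 has {A, E}, leaving only B.
Row 4, column 2: row 4 has {A, D} and column 2 has {A, B, E}, leaving only C.
Row 4 already has {A, C, D} and column 1 already has {A, D, E}, so row 4, column 1 must be B.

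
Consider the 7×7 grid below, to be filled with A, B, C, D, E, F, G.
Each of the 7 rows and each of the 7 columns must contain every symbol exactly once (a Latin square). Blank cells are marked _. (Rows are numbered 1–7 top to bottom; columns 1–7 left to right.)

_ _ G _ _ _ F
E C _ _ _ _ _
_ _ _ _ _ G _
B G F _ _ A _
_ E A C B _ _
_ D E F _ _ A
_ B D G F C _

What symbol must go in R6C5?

Row 1, column 2: row 1 has {F, G} and column 2 has {B, C, D, E, G}, leaving only A.
Row 2, column 3: row 2 has {C, E} and column 3 has {A, D, E, F, G}, leaving only B.
Row 3, column 2: row 3 has {G} and column 2 has {A, B, C, D, E, G}, leaving only F.
Row 3, column 3: row 3 has {F, G} and column 3 has {A, B, D, E, F, G}, leaving only C.
Row 6, column 6: row 6 has {A, D, E, F} and column 6 has {A, C, G}, leaving only B.
Row 7, column 1: row 7 has {B, C, D, F, G} and column 1 has {B, E}, leaving only A.
Row 3, column 1: row 3 has {C, F, G} and column 1 has {A, B, E}, leaving only D.
Row 1, column 1: row 1 has {A, F, G} and column 1 has {A, B, D, E}, leaving only C.
Row 6, column 1: row 6 has {A, B, D, E, F} and column 1 has {A, B, C, D, E}, leaving only G.
Row 6 already has {A, B, D, E, F, G} and column 5 already has {B, F}, so row 6, column 5 must be C.

C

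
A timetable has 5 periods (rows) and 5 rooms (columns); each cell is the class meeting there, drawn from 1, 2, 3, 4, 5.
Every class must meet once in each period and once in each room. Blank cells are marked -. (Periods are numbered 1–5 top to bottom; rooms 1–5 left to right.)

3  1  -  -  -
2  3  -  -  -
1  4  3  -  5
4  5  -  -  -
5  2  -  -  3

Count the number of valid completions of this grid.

3

Period 1, room 3: eliminating its period and room leaves {2, 4, 5}.
Period 1, room 4: eliminating its period and room leaves {2, 4, 5}.
Period 1, room 5: eliminating its period and room leaves {2, 4}.
Period 2, room 3: eliminating its period and room leaves {1, 4, 5}.
Period 2, room 4: eliminating its period and room leaves {1, 4, 5}.
Period 2, room 5: eliminating its period and room leaves {1, 4}.
Period 3, room 4: eliminating its period and room leaves {2}.
Period 4, room 3: eliminating its period and room leaves {1, 2}.
Period 4, room 4: eliminating its period and room leaves {1, 2, 3}.
Period 4, room 5: eliminating its period and room leaves {1, 2}.
Period 5, room 3: eliminating its period and room leaves {1, 4}.
Period 5, room 4: eliminating its period and room leaves {1, 4}.
Enumerating the assignments across these blanks that avoid any period or room repeat gives 3 completions.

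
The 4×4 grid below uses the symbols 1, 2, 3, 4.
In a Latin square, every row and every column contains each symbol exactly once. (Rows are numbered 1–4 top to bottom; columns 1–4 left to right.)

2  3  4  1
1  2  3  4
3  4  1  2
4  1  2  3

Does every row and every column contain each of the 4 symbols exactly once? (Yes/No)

Yes

Each row is a permutation of the 4 symbols, and so is each column.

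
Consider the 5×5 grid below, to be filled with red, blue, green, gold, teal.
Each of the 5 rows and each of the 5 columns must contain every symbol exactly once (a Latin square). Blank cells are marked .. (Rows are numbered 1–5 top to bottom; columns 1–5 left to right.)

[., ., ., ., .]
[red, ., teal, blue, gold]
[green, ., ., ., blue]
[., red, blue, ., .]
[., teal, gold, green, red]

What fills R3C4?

Row 2, column 2: row 2 has {red, blue, gold, teal} and column 2 has {red, teal}, leaving only green.
Row 3, column 2: row 3 has {blue, green} and column 2 has {red, green, teal}, leaving only gold.
Row 1, column 2: row 1 has {} and column 2 has {red, green, gold, teal}, leaving only blue.
Row 3, column 3: row 3 has {blue, green, gold} and column 3 has {blue, gold, teal}, leaving only red.
Row 3 already has {red, blue, green, gold} and column 4 already has {blue, green}, so row 3, column 4 must be teal.

teal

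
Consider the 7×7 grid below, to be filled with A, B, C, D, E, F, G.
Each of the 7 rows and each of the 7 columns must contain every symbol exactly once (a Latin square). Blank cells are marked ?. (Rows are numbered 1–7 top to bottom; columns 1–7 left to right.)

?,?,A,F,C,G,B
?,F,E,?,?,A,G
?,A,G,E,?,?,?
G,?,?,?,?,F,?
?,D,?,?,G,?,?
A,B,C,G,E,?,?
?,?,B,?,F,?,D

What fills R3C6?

B

Row 1, column 2: row 1 has {A, B, C, F, G} and column 2 has {A, B, D, F}, leaving only E.
Row 1, column 1: row 1 has {A, B, C, E, F, G} and column 1 has {A, G}, leaving only D.
Row 4, column 2: row 4 has {F, G} and column 2 has {A, B, D, E, F}, leaving only C.
Row 4, column 3: row 4 has {C, F, G} and column 3 has {A, B, C, E, G}, leaving only D.
Row 5, column 3: row 5 has {D, G} and column 3 has {A, B, C, D, E, G}, leaving only F.
Row 6, column 6: row 6 has {A, B, C, E, G} and column 6 has {A, F, G}, leaving only D.
Row 6, column 7: row 6 has {A, B, C, D, E, G} and column 7 has {B, D, G}, leaving only F.
Row 3, column 7: row 3 has {A, E, G} and column 7 has {B, D, F, G}, leaving only C.
Row 3 already has {A, C, E, G} and column 6 already has {A, D, F, G}, so row 3, column 6 must be B.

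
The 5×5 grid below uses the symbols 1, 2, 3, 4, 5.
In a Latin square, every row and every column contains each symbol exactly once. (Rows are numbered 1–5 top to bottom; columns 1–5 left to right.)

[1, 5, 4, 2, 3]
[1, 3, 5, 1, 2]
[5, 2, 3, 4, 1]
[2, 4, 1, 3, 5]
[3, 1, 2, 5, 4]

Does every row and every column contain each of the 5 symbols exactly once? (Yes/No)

No

Row 2 contains 1 twice (at columns 1 and 4), so it is not a permutation.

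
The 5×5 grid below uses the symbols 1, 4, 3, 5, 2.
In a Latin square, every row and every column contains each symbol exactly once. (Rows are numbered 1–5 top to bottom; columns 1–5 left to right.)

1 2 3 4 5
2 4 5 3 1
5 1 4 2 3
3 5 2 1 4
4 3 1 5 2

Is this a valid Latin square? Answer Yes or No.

Yes

Each row is a permutation of the 5 symbols, and so is each column.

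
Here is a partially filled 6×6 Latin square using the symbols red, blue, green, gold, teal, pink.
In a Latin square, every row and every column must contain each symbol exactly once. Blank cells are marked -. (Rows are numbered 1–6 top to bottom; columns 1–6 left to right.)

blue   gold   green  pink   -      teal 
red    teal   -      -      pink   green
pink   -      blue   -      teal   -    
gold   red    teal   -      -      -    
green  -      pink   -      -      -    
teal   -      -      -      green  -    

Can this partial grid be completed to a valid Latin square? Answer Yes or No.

Yes

No row or column among the givens repeats a symbol, and propagating forced cells runs into no contradiction.
One valid completion exists (for instance, blue gold green pink red teal / red teal gold blue pink green / pink green blue red teal gold / gold red teal green blue pink / green blue pink teal gold red / teal pink red gold green blue).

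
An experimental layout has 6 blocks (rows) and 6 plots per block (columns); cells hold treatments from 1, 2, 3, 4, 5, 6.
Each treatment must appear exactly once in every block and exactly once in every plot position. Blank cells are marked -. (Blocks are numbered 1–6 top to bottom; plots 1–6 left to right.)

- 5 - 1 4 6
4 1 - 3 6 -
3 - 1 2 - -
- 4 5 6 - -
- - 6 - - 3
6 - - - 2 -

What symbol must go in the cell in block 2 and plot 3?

Block 2 already has {1, 3, 4, 6} and plot 3 already has {1, 5, 6}, so block 2, plot 3 must be 2.

2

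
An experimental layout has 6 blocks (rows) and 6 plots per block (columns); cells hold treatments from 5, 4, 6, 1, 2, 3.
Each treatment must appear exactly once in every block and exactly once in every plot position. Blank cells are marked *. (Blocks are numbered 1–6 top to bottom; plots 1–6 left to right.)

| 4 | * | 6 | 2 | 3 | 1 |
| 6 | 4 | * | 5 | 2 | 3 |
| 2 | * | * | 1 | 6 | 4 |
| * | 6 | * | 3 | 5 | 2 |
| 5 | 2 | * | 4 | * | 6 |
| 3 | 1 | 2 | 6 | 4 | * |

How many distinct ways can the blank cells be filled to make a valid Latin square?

1

Block 1, plot 2: eliminating its block and plot leaves {5}.
Block 2, plot 3: eliminating its block and plot leaves {1}.
Block 3, plot 2: eliminating its block and plot leaves {5, 3}.
Block 3, plot 3: eliminating its block and plot leaves {5, 3}.
Block 4, plot 1: eliminating its block and plot leaves {1}.
Block 4, plot 3: eliminating its block and plot leaves {4, 1}.
Block 5, plot 3: eliminating its block and plot leaves {1, 3}.
Block 5, plot 5: eliminating its block and plot leaves {1}.
Block 6, plot 6: eliminating its block and plot leaves {5}.
Only one assignment across all blanks avoids any block or plot repeat, giving 1 completion.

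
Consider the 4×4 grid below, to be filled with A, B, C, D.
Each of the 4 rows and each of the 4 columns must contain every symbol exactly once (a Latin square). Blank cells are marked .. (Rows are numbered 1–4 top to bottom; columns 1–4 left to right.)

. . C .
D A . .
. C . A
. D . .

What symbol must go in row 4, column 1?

Row 1, column 2: row 1 has {C} and column 2 has {A, C, D}, leaving only B.
Row 1, column 1: row 1 has {B, C} and column 1 has {D}, leaving only A.
Row 1, column 4: row 1 has {A, B, C} and column 4 has {A}, leaving only D.
Row 2, column 3: row 2 has {A, D} and column 3 has {C}, leaving only B.
Row 2, column 4: row 2 has {A, B, D} and column 4 has {A, D}, leaving only C.
Row 3, column 1: row 3 has {A, C} and column 1 has {A, D}, leaving only B.
Row 4 already has {D} and column 1 already has {A, B, D}, so row 4, column 1 must be C.

C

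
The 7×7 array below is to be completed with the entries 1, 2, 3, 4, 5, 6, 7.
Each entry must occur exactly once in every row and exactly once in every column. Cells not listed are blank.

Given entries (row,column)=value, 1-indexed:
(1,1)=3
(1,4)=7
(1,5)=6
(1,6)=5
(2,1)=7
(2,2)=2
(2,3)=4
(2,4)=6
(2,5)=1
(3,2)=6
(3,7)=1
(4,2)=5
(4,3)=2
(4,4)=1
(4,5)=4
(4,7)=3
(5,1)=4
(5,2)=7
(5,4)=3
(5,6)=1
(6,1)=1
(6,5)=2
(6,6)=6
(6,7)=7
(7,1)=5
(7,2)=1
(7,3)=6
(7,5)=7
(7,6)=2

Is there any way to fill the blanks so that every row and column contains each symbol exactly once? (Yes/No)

No

Row 1, column 2: row 1 has {3, 5, 6, 7} and column 2 has {1, 2, 5, 6, 7}, so it must be 4.
Row 1, column 3: row 1 has {3, 4, 5, 6, 7} and column 3 has {2, 4, 6}, so it must be 1.
Row 1, column 7: row 1 has {1, 3, 4, 5, 6, 7} and column 7 has {1, 3, 7}, so it must be 2.
Row 2, column 6: row 2 has {1, 2, 4, 6, 7} and column 6 has {1, 2, 5, 6}, so it must be 3.
Row 2, column 7: row 2 has {1, 2, 3, 4, 6, 7} and column 7 has {1, 2, 3, 7}, so it must be 5.
Row 3, column 1: row 3 has {1, 6} and column 1 has {1, 3, 4, 5, 7}, so it must be 2.
Row 4, column 1: row 4 has {1, 2, 3, 4, 5} and column 1 has {1, 2, 3, 4, 5, 7}, so it must be 6.
Row 4, column 6: row 4 has {1, 2, 3, 4, 5, 6} and column 6 has {1, 2, 3, 5, 6}, so it must be 7.
Row 3, column 6: row 3 has {1, 2, 6} and column 6 has {1, 2, 3, 5, 6, 7}, so it must be 4.
Row 3, column 4: row 3 has {1, 2, 4, 6} and column 4 has {1, 3, 6, 7}, so it must be 5.
Row 3, column 5: row 3 has {1, 2, 4, 5, 6} and column 5 has {1, 2, 4, 6, 7}, so it must be 3.
Row 3, column 3: row 3 has {1, 2, 3, 4, 5, 6} and column 3 has {1, 2, 4, 6}, so it must be 7.
Row 5, column 3: row 5 has {1, 3, 4, 7} and column 3 has {1, 2, 4, 6, 7}, so it must be 5.
Now row 5, column 5: row 5 together with column 5 already contain {1, 2, 3, 4, 5, 6, 7} — every symbol — so nothing can go there. The grid has no valid completion.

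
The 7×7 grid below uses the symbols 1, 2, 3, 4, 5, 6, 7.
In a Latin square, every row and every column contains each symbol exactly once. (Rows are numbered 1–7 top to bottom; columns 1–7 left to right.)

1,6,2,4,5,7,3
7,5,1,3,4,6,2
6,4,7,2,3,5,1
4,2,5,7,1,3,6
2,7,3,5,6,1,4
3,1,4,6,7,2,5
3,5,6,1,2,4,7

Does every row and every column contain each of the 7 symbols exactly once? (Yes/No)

No

Every row is a permutation, but column 1 contains 3 twice (at rows 6 and 7).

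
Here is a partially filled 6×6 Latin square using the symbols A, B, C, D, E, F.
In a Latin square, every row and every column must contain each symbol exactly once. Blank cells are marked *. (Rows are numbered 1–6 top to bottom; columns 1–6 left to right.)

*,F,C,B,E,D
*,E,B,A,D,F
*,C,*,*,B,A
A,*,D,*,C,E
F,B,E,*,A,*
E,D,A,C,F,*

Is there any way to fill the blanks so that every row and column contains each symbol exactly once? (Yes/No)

No

Row 1, column 1: row 1 together with column 1 already contain {A, B, C, D, E, F} — every symbol — so nothing can go there. The grid has no valid completion.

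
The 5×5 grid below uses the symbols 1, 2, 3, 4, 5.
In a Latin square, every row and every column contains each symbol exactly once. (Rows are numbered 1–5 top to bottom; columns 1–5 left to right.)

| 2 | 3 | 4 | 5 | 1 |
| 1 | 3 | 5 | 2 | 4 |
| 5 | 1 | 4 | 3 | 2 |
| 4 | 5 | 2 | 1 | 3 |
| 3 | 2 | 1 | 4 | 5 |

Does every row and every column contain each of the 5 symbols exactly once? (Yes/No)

Every row is a permutation, but column 3 contains 4 twice (at rows 1 and 3).

No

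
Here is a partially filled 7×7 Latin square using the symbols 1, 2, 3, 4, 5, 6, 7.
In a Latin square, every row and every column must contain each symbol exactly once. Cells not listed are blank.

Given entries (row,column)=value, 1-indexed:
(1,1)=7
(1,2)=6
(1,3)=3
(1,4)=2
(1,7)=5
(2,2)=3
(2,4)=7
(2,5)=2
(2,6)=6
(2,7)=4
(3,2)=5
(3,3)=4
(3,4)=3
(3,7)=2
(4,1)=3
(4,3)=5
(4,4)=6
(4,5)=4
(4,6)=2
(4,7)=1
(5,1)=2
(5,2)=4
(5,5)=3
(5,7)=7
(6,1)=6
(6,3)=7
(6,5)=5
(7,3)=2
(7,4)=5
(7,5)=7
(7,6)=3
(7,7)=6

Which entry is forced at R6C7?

3

Row 6 already has {5, 6, 7} and column 7 already has {1, 2, 4, 5, 6, 7}, so row 6, column 7 must be 3.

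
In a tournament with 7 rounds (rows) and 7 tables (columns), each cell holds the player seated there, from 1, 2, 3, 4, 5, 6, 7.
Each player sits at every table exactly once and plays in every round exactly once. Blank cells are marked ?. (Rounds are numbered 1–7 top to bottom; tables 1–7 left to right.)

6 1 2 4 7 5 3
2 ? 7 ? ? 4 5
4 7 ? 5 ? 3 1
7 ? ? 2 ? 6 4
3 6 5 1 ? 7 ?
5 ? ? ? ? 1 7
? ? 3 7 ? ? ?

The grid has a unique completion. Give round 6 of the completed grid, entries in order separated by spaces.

5 2 4 3 6 1 7

Round 2, table 2: round 2 has {2, 4, 5, 7} and table 2 has {1, 6, 7}, leaving only 3.
Round 2, table 4: round 2 has {2, 3, 4, 5, 7} and table 4 has {1, 2, 4, 5, 7}, leaving only 6.
Round 6, table 4: round 6 has {1, 5, 7} and table 4 has {1, 2, 4, 5, 6, 7}, leaving only 3.
Round 2, table 5: round 2 has {2, 3, 4, 5, 6, 7} and table 5 has {7}, leaving only 1.
Round 3, table 3: round 3 has {1, 3, 4, 5, 7} and table 3 has {2, 3, 5, 7}, leaving only 6.
Round 6, table 3: round 6 has {1, 3, 5, 7} and table 3 has {2, 3, 5, 6, 7}, leaving only 4.
Round 6, table 2: round 6 has {1, 3, 4, 5, 7} and table 2 has {1, 3, 6, 7}, leaving only 2.
Round 6, table 5: round 6 has {1, 2, 3, 4, 5, 7} and table 5 has {1, 7}, leaving only 6.
So round 6 reads: 5 2 4 3 6 1 7.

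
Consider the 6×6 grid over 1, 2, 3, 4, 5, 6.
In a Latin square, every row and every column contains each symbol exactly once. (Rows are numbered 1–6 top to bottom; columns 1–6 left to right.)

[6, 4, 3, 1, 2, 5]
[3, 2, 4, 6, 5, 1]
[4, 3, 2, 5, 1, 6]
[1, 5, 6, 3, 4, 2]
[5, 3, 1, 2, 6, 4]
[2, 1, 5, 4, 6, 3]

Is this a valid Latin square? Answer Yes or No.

Every row is a permutation, but column 5 contains 6 twice (at rows 5 and 6).

No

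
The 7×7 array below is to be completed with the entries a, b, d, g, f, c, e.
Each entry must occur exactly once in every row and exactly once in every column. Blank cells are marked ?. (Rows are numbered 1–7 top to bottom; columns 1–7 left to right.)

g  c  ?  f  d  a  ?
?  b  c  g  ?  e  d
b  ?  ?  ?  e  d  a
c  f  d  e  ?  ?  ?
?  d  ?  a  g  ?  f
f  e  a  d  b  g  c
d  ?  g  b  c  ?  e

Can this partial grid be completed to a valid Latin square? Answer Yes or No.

No row or column among the givens repeats a symbol, and propagating forced cells runs into no contradiction.
One valid completion exists (for instance, g c e f d a b / a b c g f e d / b g f c e d a / c f d e a b g / e d b a g c f / f e a d b g c / d a g b c f e).

Yes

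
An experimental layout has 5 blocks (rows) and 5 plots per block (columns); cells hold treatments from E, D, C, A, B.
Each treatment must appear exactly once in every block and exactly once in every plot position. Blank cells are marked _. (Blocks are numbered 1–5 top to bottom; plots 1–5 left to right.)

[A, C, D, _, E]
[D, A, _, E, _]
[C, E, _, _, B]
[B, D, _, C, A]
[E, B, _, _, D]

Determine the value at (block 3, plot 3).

Block 3 already has {E, C, B} and plot 3 already has {D}, so block 3, plot 3 must be A.

A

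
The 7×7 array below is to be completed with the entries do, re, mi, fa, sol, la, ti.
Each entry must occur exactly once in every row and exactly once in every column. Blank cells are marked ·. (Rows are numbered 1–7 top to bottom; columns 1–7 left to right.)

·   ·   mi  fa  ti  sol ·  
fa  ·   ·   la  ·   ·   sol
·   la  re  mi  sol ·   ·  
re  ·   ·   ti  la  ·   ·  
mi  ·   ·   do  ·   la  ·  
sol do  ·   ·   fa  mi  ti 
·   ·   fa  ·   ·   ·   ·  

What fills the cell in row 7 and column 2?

mi

Row 1, column 2: row 1 has {mi, fa, sol, ti} and column 2 has {do, la}, leaving only re.
Row 5, column 5: row 5 has {do, mi, la} and column 5 has {fa, sol, la, ti}, leaving only re.
Row 5, column 7: row 5 has {do, re, mi, la} and column 7 has {sol, ti}, leaving only fa.
Row 3, column 7: row 3 has {re, mi, sol, la} and column 7 has {fa, sol, ti}, leaving only do.
Row 1, column 7: row 1 has {re, mi, fa, sol, ti} and column 7 has {do, fa, sol, ti}, leaving only la.
Row 1, column 1: row 1 has {re, mi, fa, sol, la, ti} and column 1 has {re, mi, fa, sol}, leaving only do.
Row 3, column 1: row 3 has {do, re, mi, sol, la} and column 1 has {do, re, mi, fa, sol}, leaving only ti.
Row 3, column 6: row 3 has {do, re, mi, sol, la, ti} and column 6 has {mi, sol, la}, leaving only fa.
Row 4, column 6: row 4 has {re, la, ti} and column 6 has {mi, fa, sol, la}, leaving only do.
Row 4, column 3: row 4 has {do, re, la, ti} and column 3 has {re, mi, fa}, leaving only sol.
Row 4, column 7: row 4 has {do, re, sol, la, ti} and column 7 has {do, fa, sol, la, ti}, leaving only mi.
Row 4, column 2: row 4 has {do, re, mi, sol, la, ti} and column 2 has {do, re, la}, leaving only fa.
Row 5, column 3: row 5 has {do, re, mi, fa, la} and column 3 has {re, mi, fa, sol}, leaving only ti.
Row 2, column 3: row 2 has {fa, sol, la} and column 3 has {re, mi, fa, sol, ti}, leaving only do.
Row 2, column 5: row 2 has {do, fa, sol, la} and column 5 has {re, fa, sol, la, ti}, leaving only mi.
Row 2, column 2: row 2 has {do, mi, fa, sol, la} and column 2 has {do, re, fa, la}, leaving only ti.
Row 2, column 6: row 2 has {do, mi, fa, sol, la, ti} and column 6 has {do, mi, fa, sol, la}, leaving only re.
Row 5, column 2: row 5 has {do, re, mi, fa, la, ti} and column 2 has {do, re, fa, la, ti}, leaving only sol.
Row 7 already has {fa} and column 2 already has {do, re, fa, sol, la, ti}, so row 7, column 2 must be mi.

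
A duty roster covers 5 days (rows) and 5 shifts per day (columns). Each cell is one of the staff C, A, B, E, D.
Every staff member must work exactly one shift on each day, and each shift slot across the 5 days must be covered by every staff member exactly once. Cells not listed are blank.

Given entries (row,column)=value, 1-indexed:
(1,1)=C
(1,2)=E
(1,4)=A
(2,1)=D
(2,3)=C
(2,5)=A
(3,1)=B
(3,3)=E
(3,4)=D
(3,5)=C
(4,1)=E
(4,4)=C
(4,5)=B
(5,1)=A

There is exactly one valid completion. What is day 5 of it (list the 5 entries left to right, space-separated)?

Day 1, shift 5: day 1 has {C, A, E} and shift 5 has {C, A, B}, leaving only D.
Day 5, shift 5: day 5 has {A} and shift 5 has {C, A, B, D}, leaving only E.
Day 5, shift 4: day 5 has {A, E} and shift 4 has {C, A, D}, leaving only B.
Day 5, shift 3: day 5 has {A, B, E} and shift 3 has {C, E}, leaving only D.
Day 5, shift 2: day 5 has {A, B, E, D} and shift 2 has {E}, leaving only C.
So day 5 reads: A C D B E.

A C D B E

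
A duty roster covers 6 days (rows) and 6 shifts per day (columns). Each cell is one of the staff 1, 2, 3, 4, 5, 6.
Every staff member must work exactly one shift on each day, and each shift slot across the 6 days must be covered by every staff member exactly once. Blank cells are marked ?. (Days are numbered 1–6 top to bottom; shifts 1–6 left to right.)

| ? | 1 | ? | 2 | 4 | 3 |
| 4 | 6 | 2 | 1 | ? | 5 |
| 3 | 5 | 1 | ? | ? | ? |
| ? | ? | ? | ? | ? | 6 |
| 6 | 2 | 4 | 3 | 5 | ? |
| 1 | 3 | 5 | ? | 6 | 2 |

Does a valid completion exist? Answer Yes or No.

Yes

No day or shift among the givens repeats a symbol, and propagating forced cells runs into no contradiction.
One valid completion exists (for instance, 5 1 6 2 4 3 / 4 6 2 1 3 5 / 3 5 1 6 2 4 / 2 4 3 5 1 6 / 6 2 4 3 5 1 / 1 3 5 4 6 2).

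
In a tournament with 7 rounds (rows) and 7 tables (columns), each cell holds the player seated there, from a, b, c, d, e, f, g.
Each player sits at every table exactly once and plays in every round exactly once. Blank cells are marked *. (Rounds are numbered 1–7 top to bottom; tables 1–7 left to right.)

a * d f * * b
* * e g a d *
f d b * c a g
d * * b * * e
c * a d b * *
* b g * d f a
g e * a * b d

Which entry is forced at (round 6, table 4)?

Round 2, table 1: round 2 has {a, d, e, g} and table 1 has {a, c, d, f, g}, leaving only b.
Round 3, table 4: round 3 has {a, b, c, d, f, g} and table 4 has {a, b, d, f, g}, leaving only e.
Round 6 already has {a, b, d, f, g} and table 4 already has {a, b, d, e, f, g}, so round 6, table 4 must be c.

c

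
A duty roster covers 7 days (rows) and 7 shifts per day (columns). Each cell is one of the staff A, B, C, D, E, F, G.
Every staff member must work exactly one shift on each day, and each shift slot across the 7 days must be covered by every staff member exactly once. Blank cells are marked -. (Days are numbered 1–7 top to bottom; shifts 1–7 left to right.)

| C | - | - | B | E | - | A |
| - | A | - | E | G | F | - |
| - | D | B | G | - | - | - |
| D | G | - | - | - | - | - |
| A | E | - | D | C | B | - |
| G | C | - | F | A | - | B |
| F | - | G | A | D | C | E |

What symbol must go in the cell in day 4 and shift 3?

A

Day 1, shift 2: day 1 has {A, B, C, E} and shift 2 has {A, C, D, E, G}, leaving only F.
Day 1, shift 3: day 1 has {A, B, C, E, F} and shift 3 has {B, G}, leaving only D.
Day 1, shift 6: day 1 has {A, B, C, D, E, F} and shift 6 has {B, C, F}, leaving only G.
Day 2, shift 1: day 2 has {A, E, F, G} and shift 1 has {A, C, D, F, G}, leaving only B.
Day 2, shift 3: day 2 has {A, B, E, F, G} and shift 3 has {B, D, G}, leaving only C.
Day 2, shift 7: day 2 has {A, B, C, E, F, G} and shift 7 has {A, B, E}, leaving only D.
Day 3, shift 1: day 3 has {B, D, G} and shift 1 has {A, B, C, D, F, G}, leaving only E.
Day 3, shift 5: day 3 has {B, D, E, G} and shift 5 has {A, C, D, E, G}, leaving only F.
Day 3, shift 6: day 3 has {B, D, E, F, G} and shift 6 has {B, C, F, G}, leaving only A.
Day 3, shift 7: day 3 has {A, B, D, E, F, G} and shift 7 has {A, B, D, E}, leaving only C.
Day 4, shift 4: day 4 has {D, G} and shift 4 has {A, B, D, E, F, G}, leaving only C.
Day 4, shift 5: day 4 has {C, D, G} and shift 5 has {A, C, D, E, F, G}, leaving only B.
Day 4, shift 6: day 4 has {B, C, D, G} and shift 6 has {A, B, C, F, G}, leaving only E.
Day 4, shift 7: day 4 has {B, C, D, E, G} and shift 7 has {A, B, C, D, E}, leaving only F.
Day 4 already has {B, C, D, E, F, G} and shift 3 already has {B, C, D, G}, so day 4, shift 3 must be A.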